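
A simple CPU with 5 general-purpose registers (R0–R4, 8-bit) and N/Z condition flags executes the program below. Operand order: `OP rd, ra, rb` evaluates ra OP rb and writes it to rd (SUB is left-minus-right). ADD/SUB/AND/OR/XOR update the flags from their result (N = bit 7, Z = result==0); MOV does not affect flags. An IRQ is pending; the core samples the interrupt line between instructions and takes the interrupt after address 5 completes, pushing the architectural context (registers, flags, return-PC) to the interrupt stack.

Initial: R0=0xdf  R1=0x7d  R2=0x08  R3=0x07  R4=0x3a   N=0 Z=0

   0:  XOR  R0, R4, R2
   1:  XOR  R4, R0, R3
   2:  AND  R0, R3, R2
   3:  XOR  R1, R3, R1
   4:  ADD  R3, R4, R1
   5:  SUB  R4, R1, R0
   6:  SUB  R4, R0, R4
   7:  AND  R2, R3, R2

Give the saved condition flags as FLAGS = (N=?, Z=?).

after  0: R0=0x32 R1=0x7d R2=0x08 R3=0x07 R4=0x3a  N=0 Z=0
after  1: R0=0x32 R1=0x7d R2=0x08 R3=0x07 R4=0x35  N=0 Z=0
after  2: R0=0x00 R1=0x7d R2=0x08 R3=0x07 R4=0x35  N=0 Z=1
after  3: R0=0x00 R1=0x7a R2=0x08 R3=0x07 R4=0x35  N=0 Z=0
after  4: R0=0x00 R1=0x7a R2=0x08 R3=0xaf R4=0x35  N=1 Z=0
after  5: R0=0x00 R1=0x7a R2=0x08 R3=0xaf R4=0x7a  N=0 Z=0
-- IRQ taken; context saved, return-PC = 6 --

FLAGS = (N=0, Z=0)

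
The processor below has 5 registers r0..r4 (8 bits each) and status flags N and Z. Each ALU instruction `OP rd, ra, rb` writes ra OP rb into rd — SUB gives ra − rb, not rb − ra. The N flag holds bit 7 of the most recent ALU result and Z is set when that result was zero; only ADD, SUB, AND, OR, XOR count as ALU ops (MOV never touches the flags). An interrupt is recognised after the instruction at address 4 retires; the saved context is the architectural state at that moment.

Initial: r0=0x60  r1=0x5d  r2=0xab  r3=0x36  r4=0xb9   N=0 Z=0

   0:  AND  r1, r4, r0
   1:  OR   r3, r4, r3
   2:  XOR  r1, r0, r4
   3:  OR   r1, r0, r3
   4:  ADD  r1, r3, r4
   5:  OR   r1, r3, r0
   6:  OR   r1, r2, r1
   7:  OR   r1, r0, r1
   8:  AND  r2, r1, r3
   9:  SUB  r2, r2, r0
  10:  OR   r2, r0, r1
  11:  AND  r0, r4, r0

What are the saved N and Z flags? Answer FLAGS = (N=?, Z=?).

after  0: r0=0x60 r1=0x20 r2=0xab r3=0x36 r4=0xb9  N=0 Z=0
after  1: r0=0x60 r1=0x20 r2=0xab r3=0xbf r4=0xb9  N=1 Z=0
after  2: r0=0x60 r1=0xd9 r2=0xab r3=0xbf r4=0xb9  N=1 Z=0
after  3: r0=0x60 r1=0xff r2=0xab r3=0xbf r4=0xb9  N=1 Z=0
after  4: r0=0x60 r1=0x78 r2=0xab r3=0xbf r4=0xb9  N=0 Z=0
-- IRQ taken; context saved, return-PC = 5 --

FLAGS = (N=0, Z=0)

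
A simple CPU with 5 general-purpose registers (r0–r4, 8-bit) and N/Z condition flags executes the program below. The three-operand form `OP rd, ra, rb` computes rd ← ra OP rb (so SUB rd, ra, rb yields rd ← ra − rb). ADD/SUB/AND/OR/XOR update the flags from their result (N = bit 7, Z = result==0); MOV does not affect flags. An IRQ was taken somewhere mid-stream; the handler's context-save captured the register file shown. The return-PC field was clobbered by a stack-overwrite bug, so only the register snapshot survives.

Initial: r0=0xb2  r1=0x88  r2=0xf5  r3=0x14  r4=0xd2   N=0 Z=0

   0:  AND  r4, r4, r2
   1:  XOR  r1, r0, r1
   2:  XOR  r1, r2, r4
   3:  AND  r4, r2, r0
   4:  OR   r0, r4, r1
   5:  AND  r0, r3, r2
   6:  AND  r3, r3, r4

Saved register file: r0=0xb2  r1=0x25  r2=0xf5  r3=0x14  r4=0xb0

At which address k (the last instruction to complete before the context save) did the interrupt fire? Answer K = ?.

K = 3

after  0: r0=0xb2 r1=0x88 r2=0xf5 r3=0x14 r4=0xd0  N=1 Z=0
after  1: r0=0xb2 r1=0x3a r2=0xf5 r3=0x14 r4=0xd0  N=0 Z=0
after  2: r0=0xb2 r1=0x25 r2=0xf5 r3=0x14 r4=0xd0  N=0 Z=0
after  3: r0=0xb2 r1=0x25 r2=0xf5 r3=0x14 r4=0xb0  N=1 Z=0
-- IRQ taken; context saved, return-PC = 4 --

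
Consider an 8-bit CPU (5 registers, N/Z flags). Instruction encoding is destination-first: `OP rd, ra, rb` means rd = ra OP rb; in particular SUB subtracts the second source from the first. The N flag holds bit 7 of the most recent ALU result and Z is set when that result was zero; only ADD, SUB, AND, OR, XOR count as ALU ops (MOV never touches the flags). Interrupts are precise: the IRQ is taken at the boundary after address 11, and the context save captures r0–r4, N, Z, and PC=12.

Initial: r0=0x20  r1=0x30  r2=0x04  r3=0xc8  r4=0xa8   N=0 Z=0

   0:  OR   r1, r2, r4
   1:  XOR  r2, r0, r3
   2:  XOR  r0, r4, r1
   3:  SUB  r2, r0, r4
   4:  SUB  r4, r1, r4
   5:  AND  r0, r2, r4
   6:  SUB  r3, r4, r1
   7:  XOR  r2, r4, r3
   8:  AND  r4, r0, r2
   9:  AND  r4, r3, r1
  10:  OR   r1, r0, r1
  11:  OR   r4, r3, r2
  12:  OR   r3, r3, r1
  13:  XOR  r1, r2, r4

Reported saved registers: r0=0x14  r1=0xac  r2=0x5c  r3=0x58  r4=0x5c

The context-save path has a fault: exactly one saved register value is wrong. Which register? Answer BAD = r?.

after  0: r0=0x20 r1=0xac r2=0x04 r3=0xc8 r4=0xa8  N=1 Z=0
after  1: r0=0x20 r1=0xac r2=0xe8 r3=0xc8 r4=0xa8  N=1 Z=0
after  2: r0=0x04 r1=0xac r2=0xe8 r3=0xc8 r4=0xa8  N=0 Z=0
after  3: r0=0x04 r1=0xac r2=0x5c r3=0xc8 r4=0xa8  N=0 Z=0
after  4: r0=0x04 r1=0xac r2=0x5c r3=0xc8 r4=0x04  N=0 Z=0
after  5: r0=0x04 r1=0xac r2=0x5c r3=0xc8 r4=0x04  N=0 Z=0
after  6: r0=0x04 r1=0xac r2=0x5c r3=0x58 r4=0x04  N=0 Z=0
after  7: r0=0x04 r1=0xac r2=0x5c r3=0x58 r4=0x04  N=0 Z=0
after  8: r0=0x04 r1=0xac r2=0x5c r3=0x58 r4=0x04  N=0 Z=0
after  9: r0=0x04 r1=0xac r2=0x5c r3=0x58 r4=0x08  N=0 Z=0
after 10: r0=0x04 r1=0xac r2=0x5c r3=0x58 r4=0x08  N=1 Z=0
after 11: r0=0x04 r1=0xac r2=0x5c r3=0x58 r4=0x5c  N=0 Z=0
-- IRQ taken; context saved, return-PC = 12 --
mismatch: r0: reported 0x14 vs actual 0x04

BAD = r0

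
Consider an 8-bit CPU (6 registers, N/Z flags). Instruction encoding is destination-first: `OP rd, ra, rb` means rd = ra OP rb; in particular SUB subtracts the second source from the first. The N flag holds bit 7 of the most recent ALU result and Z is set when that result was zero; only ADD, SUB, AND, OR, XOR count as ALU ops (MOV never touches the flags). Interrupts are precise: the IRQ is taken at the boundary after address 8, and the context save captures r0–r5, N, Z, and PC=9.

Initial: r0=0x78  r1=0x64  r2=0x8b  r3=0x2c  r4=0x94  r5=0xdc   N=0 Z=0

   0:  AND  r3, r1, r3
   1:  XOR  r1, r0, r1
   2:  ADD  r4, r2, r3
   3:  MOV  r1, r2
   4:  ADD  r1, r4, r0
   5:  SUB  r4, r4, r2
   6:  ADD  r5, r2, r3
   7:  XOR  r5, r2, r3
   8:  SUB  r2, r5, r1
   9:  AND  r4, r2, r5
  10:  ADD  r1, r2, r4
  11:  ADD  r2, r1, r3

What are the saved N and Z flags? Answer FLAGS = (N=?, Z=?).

FLAGS = (N=1, Z=0)

after  0: r0=0x78 r1=0x64 r2=0x8b r3=0x24 r4=0x94 r5=0xdc  N=0 Z=0
after  1: r0=0x78 r1=0x1c r2=0x8b r3=0x24 r4=0x94 r5=0xdc  N=0 Z=0
after  2: r0=0x78 r1=0x1c r2=0x8b r3=0x24 r4=0xaf r5=0xdc  N=1 Z=0
after  3: r0=0x78 r1=0x8b r2=0x8b r3=0x24 r4=0xaf r5=0xdc  N=1 Z=0
after  4: r0=0x78 r1=0x27 r2=0x8b r3=0x24 r4=0xaf r5=0xdc  N=0 Z=0
after  5: r0=0x78 r1=0x27 r2=0x8b r3=0x24 r4=0x24 r5=0xdc  N=0 Z=0
after  6: r0=0x78 r1=0x27 r2=0x8b r3=0x24 r4=0x24 r5=0xaf  N=1 Z=0
after  7: r0=0x78 r1=0x27 r2=0x8b r3=0x24 r4=0x24 r5=0xaf  N=1 Z=0
after  8: r0=0x78 r1=0x27 r2=0x88 r3=0x24 r4=0x24 r5=0xaf  N=1 Z=0
-- IRQ taken; context saved, return-PC = 9 --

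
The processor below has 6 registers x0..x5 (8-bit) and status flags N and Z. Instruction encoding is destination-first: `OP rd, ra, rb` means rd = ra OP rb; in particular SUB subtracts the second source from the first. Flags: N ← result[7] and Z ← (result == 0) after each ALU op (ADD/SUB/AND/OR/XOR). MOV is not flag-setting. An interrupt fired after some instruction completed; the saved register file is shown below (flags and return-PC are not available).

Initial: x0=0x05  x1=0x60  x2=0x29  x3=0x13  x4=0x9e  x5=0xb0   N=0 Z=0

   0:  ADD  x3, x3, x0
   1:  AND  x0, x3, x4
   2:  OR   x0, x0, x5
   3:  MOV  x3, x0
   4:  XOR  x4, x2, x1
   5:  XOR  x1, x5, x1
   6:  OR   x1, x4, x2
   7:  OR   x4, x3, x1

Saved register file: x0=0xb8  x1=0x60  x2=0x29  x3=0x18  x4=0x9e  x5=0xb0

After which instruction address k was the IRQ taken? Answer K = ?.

after  0: x0=0x05 x1=0x60 x2=0x29 x3=0x18 x4=0x9e x5=0xb0  N=0 Z=0
after  1: x0=0x18 x1=0x60 x2=0x29 x3=0x18 x4=0x9e x5=0xb0  N=0 Z=0
after  2: x0=0xb8 x1=0x60 x2=0x29 x3=0x18 x4=0x9e x5=0xb0  N=1 Z=0
-- IRQ taken; context saved, return-PC = 3 --

K = 2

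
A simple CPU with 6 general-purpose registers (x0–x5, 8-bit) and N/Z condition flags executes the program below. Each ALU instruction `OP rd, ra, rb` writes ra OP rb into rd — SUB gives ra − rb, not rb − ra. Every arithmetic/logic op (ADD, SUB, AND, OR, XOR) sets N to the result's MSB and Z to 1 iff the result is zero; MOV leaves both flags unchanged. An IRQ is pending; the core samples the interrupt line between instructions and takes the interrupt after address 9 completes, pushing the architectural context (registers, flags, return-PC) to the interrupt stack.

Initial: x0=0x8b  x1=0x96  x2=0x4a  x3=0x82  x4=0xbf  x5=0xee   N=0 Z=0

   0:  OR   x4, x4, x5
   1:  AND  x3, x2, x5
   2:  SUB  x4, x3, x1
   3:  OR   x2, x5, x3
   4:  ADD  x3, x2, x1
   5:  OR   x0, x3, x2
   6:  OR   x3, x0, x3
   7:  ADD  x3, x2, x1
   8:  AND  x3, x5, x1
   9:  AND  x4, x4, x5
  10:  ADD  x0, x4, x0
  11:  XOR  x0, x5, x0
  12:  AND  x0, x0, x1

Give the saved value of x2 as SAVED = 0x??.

SAVED = 0xee

after  0: x0=0x8b x1=0x96 x2=0x4a x3=0x82 x4=0xff x5=0xee  N=1 Z=0
after  1: x0=0x8b x1=0x96 x2=0x4a x3=0x4a x4=0xff x5=0xee  N=0 Z=0
after  2: x0=0x8b x1=0x96 x2=0x4a x3=0x4a x4=0xb4 x5=0xee  N=1 Z=0
after  3: x0=0x8b x1=0x96 x2=0xee x3=0x4a x4=0xb4 x5=0xee  N=1 Z=0
after  4: x0=0x8b x1=0x96 x2=0xee x3=0x84 x4=0xb4 x5=0xee  N=1 Z=0
after  5: x0=0xee x1=0x96 x2=0xee x3=0x84 x4=0xb4 x5=0xee  N=1 Z=0
after  6: x0=0xee x1=0x96 x2=0xee x3=0xee x4=0xb4 x5=0xee  N=1 Z=0
after  7: x0=0xee x1=0x96 x2=0xee x3=0x84 x4=0xb4 x5=0xee  N=1 Z=0
after  8: x0=0xee x1=0x96 x2=0xee x3=0x86 x4=0xb4 x5=0xee  N=1 Z=0
after  9: x0=0xee x1=0x96 x2=0xee x3=0x86 x4=0xa4 x5=0xee  N=1 Z=0
-- IRQ taken; context saved, return-PC = 10 --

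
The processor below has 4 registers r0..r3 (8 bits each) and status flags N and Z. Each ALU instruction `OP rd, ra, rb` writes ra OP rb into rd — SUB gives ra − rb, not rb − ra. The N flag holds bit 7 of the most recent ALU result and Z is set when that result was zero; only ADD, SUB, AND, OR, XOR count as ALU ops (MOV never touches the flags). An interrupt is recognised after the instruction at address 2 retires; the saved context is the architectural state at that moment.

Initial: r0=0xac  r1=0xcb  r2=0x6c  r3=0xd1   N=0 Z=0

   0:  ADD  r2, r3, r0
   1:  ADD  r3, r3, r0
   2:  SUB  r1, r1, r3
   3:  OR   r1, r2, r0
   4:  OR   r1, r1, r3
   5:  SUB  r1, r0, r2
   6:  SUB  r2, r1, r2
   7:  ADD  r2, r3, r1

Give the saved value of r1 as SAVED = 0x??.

after  0: r0=0xac r1=0xcb r2=0x7d r3=0xd1  N=0 Z=0
after  1: r0=0xac r1=0xcb r2=0x7d r3=0x7d  N=0 Z=0
after  2: r0=0xac r1=0x4e r2=0x7d r3=0x7d  N=0 Z=0
-- IRQ taken; context saved, return-PC = 3 --

SAVED = 0x4e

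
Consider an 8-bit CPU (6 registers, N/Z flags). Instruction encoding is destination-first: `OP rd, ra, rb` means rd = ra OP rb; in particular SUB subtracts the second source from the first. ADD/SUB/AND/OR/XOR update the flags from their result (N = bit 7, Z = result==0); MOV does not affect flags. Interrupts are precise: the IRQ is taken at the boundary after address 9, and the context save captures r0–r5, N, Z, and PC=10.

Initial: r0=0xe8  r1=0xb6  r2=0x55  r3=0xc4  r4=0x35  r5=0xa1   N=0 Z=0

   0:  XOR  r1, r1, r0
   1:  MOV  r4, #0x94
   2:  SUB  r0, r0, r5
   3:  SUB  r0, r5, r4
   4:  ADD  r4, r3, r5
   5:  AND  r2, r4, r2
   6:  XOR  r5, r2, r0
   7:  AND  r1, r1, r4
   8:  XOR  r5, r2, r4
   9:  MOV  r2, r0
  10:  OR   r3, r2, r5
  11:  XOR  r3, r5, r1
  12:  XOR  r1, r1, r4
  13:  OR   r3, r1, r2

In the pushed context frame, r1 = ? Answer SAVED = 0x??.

after  0: r0=0xe8 r1=0x5e r2=0x55 r3=0xc4 r4=0x35 r5=0xa1  N=0 Z=0
after  1: r0=0xe8 r1=0x5e r2=0x55 r3=0xc4 r4=0x94 r5=0xa1  N=0 Z=0
after  2: r0=0x47 r1=0x5e r2=0x55 r3=0xc4 r4=0x94 r5=0xa1  N=0 Z=0
after  3: r0=0x0d r1=0x5e r2=0x55 r3=0xc4 r4=0x94 r5=0xa1  N=0 Z=0
after  4: r0=0x0d r1=0x5e r2=0x55 r3=0xc4 r4=0x65 r5=0xa1  N=0 Z=0
after  5: r0=0x0d r1=0x5e r2=0x45 r3=0xc4 r4=0x65 r5=0xa1  N=0 Z=0
after  6: r0=0x0d r1=0x5e r2=0x45 r3=0xc4 r4=0x65 r5=0x48  N=0 Z=0
after  7: r0=0x0d r1=0x44 r2=0x45 r3=0xc4 r4=0x65 r5=0x48  N=0 Z=0
after  8: r0=0x0d r1=0x44 r2=0x45 r3=0xc4 r4=0x65 r5=0x20  N=0 Z=0
after  9: r0=0x0d r1=0x44 r2=0x0d r3=0xc4 r4=0x65 r5=0x20  N=0 Z=0
-- IRQ taken; context saved, return-PC = 10 --

SAVED = 0x44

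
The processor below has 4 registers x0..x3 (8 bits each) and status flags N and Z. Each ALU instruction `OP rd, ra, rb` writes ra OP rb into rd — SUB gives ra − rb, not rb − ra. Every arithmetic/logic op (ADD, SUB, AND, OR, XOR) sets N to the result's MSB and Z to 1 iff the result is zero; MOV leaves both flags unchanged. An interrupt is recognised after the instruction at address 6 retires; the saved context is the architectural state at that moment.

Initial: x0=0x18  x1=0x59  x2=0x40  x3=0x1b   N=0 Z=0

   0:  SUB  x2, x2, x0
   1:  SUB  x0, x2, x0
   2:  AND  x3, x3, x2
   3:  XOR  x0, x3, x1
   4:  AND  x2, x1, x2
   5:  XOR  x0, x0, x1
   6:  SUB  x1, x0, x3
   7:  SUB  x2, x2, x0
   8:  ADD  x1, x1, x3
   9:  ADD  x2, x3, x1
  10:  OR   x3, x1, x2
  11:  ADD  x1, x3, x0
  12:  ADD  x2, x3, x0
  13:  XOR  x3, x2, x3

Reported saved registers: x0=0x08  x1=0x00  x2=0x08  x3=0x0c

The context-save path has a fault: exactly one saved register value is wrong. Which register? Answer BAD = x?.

after  0: x0=0x18 x1=0x59 x2=0x28 x3=0x1b  N=0 Z=0
after  1: x0=0x10 x1=0x59 x2=0x28 x3=0x1b  N=0 Z=0
after  2: x0=0x10 x1=0x59 x2=0x28 x3=0x08  N=0 Z=0
after  3: x0=0x51 x1=0x59 x2=0x28 x3=0x08  N=0 Z=0
after  4: x0=0x51 x1=0x59 x2=0x08 x3=0x08  N=0 Z=0
after  5: x0=0x08 x1=0x59 x2=0x08 x3=0x08  N=0 Z=0
after  6: x0=0x08 x1=0x00 x2=0x08 x3=0x08  N=0 Z=1
-- IRQ taken; context saved, return-PC = 7 --
mismatch: x3: reported 0x0c vs actual 0x08

BAD = x3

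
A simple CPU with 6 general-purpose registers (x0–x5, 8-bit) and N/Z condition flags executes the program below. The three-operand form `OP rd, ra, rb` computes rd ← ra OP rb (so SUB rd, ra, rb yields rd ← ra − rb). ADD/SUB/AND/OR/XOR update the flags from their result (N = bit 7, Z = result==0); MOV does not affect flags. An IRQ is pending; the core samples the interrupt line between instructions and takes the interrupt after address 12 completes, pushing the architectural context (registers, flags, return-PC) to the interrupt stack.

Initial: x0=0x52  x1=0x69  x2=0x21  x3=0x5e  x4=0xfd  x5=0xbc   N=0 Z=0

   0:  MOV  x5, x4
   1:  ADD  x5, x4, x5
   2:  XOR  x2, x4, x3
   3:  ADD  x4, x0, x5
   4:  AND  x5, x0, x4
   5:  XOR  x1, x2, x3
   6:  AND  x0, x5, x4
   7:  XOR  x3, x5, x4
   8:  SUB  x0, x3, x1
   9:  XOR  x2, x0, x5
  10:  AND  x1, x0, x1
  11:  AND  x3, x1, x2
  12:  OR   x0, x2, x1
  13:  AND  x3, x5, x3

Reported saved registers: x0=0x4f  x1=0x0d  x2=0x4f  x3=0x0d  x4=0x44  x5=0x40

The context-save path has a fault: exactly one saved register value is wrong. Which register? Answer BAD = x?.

after  0: x0=0x52 x1=0x69 x2=0x21 x3=0x5e x4=0xfd x5=0xfd  N=0 Z=0
after  1: x0=0x52 x1=0x69 x2=0x21 x3=0x5e x4=0xfd x5=0xfa  N=1 Z=0
after  2: x0=0x52 x1=0x69 x2=0xa3 x3=0x5e x4=0xfd x5=0xfa  N=1 Z=0
after  3: x0=0x52 x1=0x69 x2=0xa3 x3=0x5e x4=0x4c x5=0xfa  N=0 Z=0
after  4: x0=0x52 x1=0x69 x2=0xa3 x3=0x5e x4=0x4c x5=0x40  N=0 Z=0
after  5: x0=0x52 x1=0xfd x2=0xa3 x3=0x5e x4=0x4c x5=0x40  N=1 Z=0
after  6: x0=0x40 x1=0xfd x2=0xa3 x3=0x5e x4=0x4c x5=0x40  N=0 Z=0
after  7: x0=0x40 x1=0xfd x2=0xa3 x3=0x0c x4=0x4c x5=0x40  N=0 Z=0
after  8: x0=0x0f x1=0xfd x2=0xa3 x3=0x0c x4=0x4c x5=0x40  N=0 Z=0
after  9: x0=0x0f x1=0xfd x2=0x4f x3=0x0c x4=0x4c x5=0x40  N=0 Z=0
after 10: x0=0x0f x1=0x0d x2=0x4f x3=0x0c x4=0x4c x5=0x40  N=0 Z=0
after 11: x0=0x0f x1=0x0d x2=0x4f x3=0x0d x4=0x4c x5=0x40  N=0 Z=0
after 12: x0=0x4f x1=0x0d x2=0x4f x3=0x0d x4=0x4c x5=0x40  N=0 Z=0
-- IRQ taken; context saved, return-PC = 13 --
mismatch: x4: reported 0x44 vs actual 0x4c

BAD = x4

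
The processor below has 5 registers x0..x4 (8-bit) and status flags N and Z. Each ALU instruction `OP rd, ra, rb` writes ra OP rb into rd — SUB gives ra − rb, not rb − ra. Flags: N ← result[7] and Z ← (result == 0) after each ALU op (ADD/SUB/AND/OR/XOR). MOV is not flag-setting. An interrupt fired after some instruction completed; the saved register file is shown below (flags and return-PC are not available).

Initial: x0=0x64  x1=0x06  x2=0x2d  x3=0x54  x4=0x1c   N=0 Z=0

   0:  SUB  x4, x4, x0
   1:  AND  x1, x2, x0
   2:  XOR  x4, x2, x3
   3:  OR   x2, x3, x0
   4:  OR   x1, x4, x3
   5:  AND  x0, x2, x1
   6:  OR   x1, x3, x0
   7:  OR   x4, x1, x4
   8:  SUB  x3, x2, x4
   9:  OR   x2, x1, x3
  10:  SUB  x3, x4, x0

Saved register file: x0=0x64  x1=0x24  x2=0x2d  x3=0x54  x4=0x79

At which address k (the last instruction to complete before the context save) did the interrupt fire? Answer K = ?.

K = 2

after  0: x0=0x64 x1=0x06 x2=0x2d x3=0x54 x4=0xb8  N=1 Z=0
after  1: x0=0x64 x1=0x24 x2=0x2d x3=0x54 x4=0xb8  N=0 Z=0
after  2: x0=0x64 x1=0x24 x2=0x2d x3=0x54 x4=0x79  N=0 Z=0
-- IRQ taken; context saved, return-PC = 3 --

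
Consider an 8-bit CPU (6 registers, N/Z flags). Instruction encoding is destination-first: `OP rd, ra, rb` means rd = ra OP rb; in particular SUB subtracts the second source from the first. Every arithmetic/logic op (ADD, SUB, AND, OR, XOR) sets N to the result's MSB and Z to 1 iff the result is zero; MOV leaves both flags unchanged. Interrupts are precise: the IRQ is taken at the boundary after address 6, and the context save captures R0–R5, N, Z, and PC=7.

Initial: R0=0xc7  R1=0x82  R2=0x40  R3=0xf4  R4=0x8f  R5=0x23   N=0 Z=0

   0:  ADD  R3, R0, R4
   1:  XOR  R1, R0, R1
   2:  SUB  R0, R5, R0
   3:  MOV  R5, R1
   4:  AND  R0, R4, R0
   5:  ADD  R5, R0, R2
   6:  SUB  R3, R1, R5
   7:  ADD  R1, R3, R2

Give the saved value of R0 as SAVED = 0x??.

after  0: R0=0xc7 R1=0x82 R2=0x40 R3=0x56 R4=0x8f R5=0x23  N=0 Z=0
after  1: R0=0xc7 R1=0x45 R2=0x40 R3=0x56 R4=0x8f R5=0x23  N=0 Z=0
after  2: R0=0x5c R1=0x45 R2=0x40 R3=0x56 R4=0x8f R5=0x23  N=0 Z=0
after  3: R0=0x5c R1=0x45 R2=0x40 R3=0x56 R4=0x8f R5=0x45  N=0 Z=0
after  4: R0=0x0c R1=0x45 R2=0x40 R3=0x56 R4=0x8f R5=0x45  N=0 Z=0
after  5: R0=0x0c R1=0x45 R2=0x40 R3=0x56 R4=0x8f R5=0x4c  N=0 Z=0
after  6: R0=0x0c R1=0x45 R2=0x40 R3=0xf9 R4=0x8f R5=0x4c  N=1 Z=0
-- IRQ taken; context saved, return-PC = 7 --

SAVED = 0x0c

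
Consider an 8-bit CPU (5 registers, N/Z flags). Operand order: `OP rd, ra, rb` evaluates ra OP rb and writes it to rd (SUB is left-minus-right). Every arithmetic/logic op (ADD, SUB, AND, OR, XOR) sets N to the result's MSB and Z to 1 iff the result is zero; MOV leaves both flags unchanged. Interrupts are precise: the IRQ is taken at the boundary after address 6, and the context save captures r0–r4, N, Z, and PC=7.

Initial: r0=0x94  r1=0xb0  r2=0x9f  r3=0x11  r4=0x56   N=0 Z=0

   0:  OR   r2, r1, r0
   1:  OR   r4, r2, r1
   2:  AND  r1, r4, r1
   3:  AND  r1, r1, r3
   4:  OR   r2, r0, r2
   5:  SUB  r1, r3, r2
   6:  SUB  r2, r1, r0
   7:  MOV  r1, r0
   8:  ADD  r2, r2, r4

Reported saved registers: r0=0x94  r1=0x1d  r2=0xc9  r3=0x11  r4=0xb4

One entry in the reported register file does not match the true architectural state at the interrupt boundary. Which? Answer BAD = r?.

BAD = r1

after  0: r0=0x94 r1=0xb0 r2=0xb4 r3=0x11 r4=0x56  N=1 Z=0
after  1: r0=0x94 r1=0xb0 r2=0xb4 r3=0x11 r4=0xb4  N=1 Z=0
after  2: r0=0x94 r1=0xb0 r2=0xb4 r3=0x11 r4=0xb4  N=1 Z=0
after  3: r0=0x94 r1=0x10 r2=0xb4 r3=0x11 r4=0xb4  N=0 Z=0
after  4: r0=0x94 r1=0x10 r2=0xb4 r3=0x11 r4=0xb4  N=1 Z=0
after  5: r0=0x94 r1=0x5d r2=0xb4 r3=0x11 r4=0xb4  N=0 Z=0
after  6: r0=0x94 r1=0x5d r2=0xc9 r3=0x11 r4=0xb4  N=1 Z=0
-- IRQ taken; context saved, return-PC = 7 --
mismatch: r1: reported 0x1d vs actual 0x5d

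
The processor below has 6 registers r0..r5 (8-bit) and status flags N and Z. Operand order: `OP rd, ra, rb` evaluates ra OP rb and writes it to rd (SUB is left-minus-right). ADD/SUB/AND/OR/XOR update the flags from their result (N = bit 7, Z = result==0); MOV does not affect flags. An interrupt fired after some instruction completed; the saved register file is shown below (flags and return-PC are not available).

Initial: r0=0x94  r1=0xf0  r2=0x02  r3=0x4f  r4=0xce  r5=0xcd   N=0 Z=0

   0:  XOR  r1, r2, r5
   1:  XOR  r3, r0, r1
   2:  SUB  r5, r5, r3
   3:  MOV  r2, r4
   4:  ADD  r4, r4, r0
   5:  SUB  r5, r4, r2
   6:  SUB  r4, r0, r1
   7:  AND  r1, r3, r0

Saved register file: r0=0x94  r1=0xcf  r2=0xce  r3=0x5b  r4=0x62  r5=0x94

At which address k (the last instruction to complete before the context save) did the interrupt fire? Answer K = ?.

after  0: r0=0x94 r1=0xcf r2=0x02 r3=0x4f r4=0xce r5=0xcd  N=1 Z=0
after  1: r0=0x94 r1=0xcf r2=0x02 r3=0x5b r4=0xce r5=0xcd  N=0 Z=0
after  2: r0=0x94 r1=0xcf r2=0x02 r3=0x5b r4=0xce r5=0x72  N=0 Z=0
after  3: r0=0x94 r1=0xcf r2=0xce r3=0x5b r4=0xce r5=0x72  N=0 Z=0
after  4: r0=0x94 r1=0xcf r2=0xce r3=0x5b r4=0x62 r5=0x72  N=0 Z=0
after  5: r0=0x94 r1=0xcf r2=0xce r3=0x5b r4=0x62 r5=0x94  N=1 Z=0
-- IRQ taken; context saved, return-PC = 6 --

K = 5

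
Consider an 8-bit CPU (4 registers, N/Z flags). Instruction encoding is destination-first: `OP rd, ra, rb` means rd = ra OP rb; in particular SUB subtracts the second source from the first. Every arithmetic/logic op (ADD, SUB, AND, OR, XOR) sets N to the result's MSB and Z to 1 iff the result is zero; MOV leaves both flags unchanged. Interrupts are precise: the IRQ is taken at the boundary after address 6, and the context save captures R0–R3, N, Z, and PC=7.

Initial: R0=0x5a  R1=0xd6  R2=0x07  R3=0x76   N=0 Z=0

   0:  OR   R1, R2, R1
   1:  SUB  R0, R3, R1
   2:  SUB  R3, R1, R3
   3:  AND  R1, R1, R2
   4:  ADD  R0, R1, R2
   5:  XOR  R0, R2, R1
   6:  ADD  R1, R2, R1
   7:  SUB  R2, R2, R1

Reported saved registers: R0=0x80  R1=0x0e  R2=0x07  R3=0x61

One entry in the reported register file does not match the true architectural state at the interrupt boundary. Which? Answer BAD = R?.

after  0: R0=0x5a R1=0xd7 R2=0x07 R3=0x76  N=1 Z=0
after  1: R0=0x9f R1=0xd7 R2=0x07 R3=0x76  N=1 Z=0
after  2: R0=0x9f R1=0xd7 R2=0x07 R3=0x61  N=0 Z=0
after  3: R0=0x9f R1=0x07 R2=0x07 R3=0x61  N=0 Z=0
after  4: R0=0x0e R1=0x07 R2=0x07 R3=0x61  N=0 Z=0
after  5: R0=0x00 R1=0x07 R2=0x07 R3=0x61  N=0 Z=1
after  6: R0=0x00 R1=0x0e R2=0x07 R3=0x61  N=0 Z=0
-- IRQ taken; context saved, return-PC = 7 --
mismatch: R0: reported 0x80 vs actual 0x00

BAD = R0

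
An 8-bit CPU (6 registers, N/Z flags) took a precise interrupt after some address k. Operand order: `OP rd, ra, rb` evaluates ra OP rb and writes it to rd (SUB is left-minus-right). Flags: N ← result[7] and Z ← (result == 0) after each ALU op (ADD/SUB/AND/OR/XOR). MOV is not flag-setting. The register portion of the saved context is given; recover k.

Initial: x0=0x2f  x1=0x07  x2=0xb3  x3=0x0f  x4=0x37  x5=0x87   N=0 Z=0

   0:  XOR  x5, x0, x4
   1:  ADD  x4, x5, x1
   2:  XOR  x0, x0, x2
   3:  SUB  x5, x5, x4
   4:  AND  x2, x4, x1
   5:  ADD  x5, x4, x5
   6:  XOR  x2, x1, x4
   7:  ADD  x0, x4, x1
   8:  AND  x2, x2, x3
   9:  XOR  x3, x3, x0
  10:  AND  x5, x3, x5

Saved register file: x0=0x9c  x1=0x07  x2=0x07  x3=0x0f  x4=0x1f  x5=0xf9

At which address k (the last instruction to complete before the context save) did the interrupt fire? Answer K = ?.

after  0: x0=0x2f x1=0x07 x2=0xb3 x3=0x0f x4=0x37 x5=0x18  N=0 Z=0
after  1: x0=0x2f x1=0x07 x2=0xb3 x3=0x0f x4=0x1f x5=0x18  N=0 Z=0
after  2: x0=0x9c x1=0x07 x2=0xb3 x3=0x0f x4=0x1f x5=0x18  N=1 Z=0
after  3: x0=0x9c x1=0x07 x2=0xb3 x3=0x0f x4=0x1f x5=0xf9  N=1 Z=0
after  4: x0=0x9c x1=0x07 x2=0x07 x3=0x0f x4=0x1f x5=0xf9  N=0 Z=0
-- IRQ taken; context saved, return-PC = 5 --

K = 4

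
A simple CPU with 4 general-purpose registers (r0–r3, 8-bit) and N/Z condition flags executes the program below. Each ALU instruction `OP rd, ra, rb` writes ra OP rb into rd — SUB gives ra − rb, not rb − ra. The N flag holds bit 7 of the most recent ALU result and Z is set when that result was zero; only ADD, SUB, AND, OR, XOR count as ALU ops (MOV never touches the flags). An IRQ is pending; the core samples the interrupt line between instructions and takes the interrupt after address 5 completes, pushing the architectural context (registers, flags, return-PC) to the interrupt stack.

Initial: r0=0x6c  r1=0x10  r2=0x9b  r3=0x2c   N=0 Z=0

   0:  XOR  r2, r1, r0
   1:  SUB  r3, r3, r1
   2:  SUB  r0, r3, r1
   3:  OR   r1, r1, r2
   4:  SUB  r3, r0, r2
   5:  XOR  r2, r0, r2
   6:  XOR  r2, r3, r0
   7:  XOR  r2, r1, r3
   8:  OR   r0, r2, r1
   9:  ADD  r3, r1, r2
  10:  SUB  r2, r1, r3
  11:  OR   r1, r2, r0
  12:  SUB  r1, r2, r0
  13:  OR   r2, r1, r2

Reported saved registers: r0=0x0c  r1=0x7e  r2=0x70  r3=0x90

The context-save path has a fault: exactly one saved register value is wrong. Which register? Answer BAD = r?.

BAD = r1

after  0: r0=0x6c r1=0x10 r2=0x7c r3=0x2c  N=0 Z=0
after  1: r0=0x6c r1=0x10 r2=0x7c r3=0x1c  N=0 Z=0
after  2: r0=0x0c r1=0x10 r2=0x7c r3=0x1c  N=0 Z=0
after  3: r0=0x0c r1=0x7c r2=0x7c r3=0x1c  N=0 Z=0
after  4: r0=0x0c r1=0x7c r2=0x7c r3=0x90  N=1 Z=0
after  5: r0=0x0c r1=0x7c r2=0x70 r3=0x90  N=0 Z=0
-- IRQ taken; context saved, return-PC = 6 --
mismatch: r1: reported 0x7e vs actual 0x7c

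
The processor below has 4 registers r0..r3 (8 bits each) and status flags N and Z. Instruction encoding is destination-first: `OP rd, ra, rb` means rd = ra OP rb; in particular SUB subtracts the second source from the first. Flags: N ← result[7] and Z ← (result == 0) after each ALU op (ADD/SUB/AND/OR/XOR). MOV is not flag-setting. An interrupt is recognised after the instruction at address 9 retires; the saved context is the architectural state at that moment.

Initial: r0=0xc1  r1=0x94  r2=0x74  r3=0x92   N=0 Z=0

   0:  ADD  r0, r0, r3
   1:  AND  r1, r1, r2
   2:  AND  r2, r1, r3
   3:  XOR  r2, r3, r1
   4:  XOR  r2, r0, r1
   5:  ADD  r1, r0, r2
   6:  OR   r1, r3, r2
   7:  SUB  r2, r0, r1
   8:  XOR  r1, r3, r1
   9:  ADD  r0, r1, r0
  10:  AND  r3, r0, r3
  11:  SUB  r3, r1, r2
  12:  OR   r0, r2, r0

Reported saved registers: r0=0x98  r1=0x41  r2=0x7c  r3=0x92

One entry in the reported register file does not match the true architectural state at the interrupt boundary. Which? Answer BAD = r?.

BAD = r1

after  0: r0=0x53 r1=0x94 r2=0x74 r3=0x92  N=0 Z=0
after  1: r0=0x53 r1=0x14 r2=0x74 r3=0x92  N=0 Z=0
after  2: r0=0x53 r1=0x14 r2=0x10 r3=0x92  N=0 Z=0
after  3: r0=0x53 r1=0x14 r2=0x86 r3=0x92  N=1 Z=0
after  4: r0=0x53 r1=0x14 r2=0x47 r3=0x92  N=0 Z=0
after  5: r0=0x53 r1=0x9a r2=0x47 r3=0x92  N=1 Z=0
after  6: r0=0x53 r1=0xd7 r2=0x47 r3=0x92  N=1 Z=0
after  7: r0=0x53 r1=0xd7 r2=0x7c r3=0x92  N=0 Z=0
after  8: r0=0x53 r1=0x45 r2=0x7c r3=0x92  N=0 Z=0
after  9: r0=0x98 r1=0x45 r2=0x7c r3=0x92  N=1 Z=0
-- IRQ taken; context saved, return-PC = 10 --
mismatch: r1: reported 0x41 vs actual 0x45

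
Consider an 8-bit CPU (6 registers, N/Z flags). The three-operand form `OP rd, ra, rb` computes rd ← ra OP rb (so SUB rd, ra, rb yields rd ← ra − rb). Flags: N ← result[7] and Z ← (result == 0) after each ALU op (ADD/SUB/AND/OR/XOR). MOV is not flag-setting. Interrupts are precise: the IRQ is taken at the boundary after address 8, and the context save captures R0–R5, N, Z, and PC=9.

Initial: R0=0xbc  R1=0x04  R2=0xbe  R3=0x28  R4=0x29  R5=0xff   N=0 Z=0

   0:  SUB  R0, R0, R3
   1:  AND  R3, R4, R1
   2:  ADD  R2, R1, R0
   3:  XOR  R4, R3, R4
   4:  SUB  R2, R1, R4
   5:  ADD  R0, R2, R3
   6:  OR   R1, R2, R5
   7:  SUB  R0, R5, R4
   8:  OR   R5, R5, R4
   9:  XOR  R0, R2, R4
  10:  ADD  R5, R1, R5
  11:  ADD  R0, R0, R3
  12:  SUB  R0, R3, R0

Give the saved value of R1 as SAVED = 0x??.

SAVED = 0xff

after  0: R0=0x94 R1=0x04 R2=0xbe R3=0x28 R4=0x29 R5=0xff  N=1 Z=0
after  1: R0=0x94 R1=0x04 R2=0xbe R3=0x00 R4=0x29 R5=0xff  N=0 Z=1
after  2: R0=0x94 R1=0x04 R2=0x98 R3=0x00 R4=0x29 R5=0xff  N=1 Z=0
after  3: R0=0x94 R1=0x04 R2=0x98 R3=0x00 R4=0x29 R5=0xff  N=0 Z=0
after  4: R0=0x94 R1=0x04 R2=0xdb R3=0x00 R4=0x29 R5=0xff  N=1 Z=0
after  5: R0=0xdb R1=0x04 R2=0xdb R3=0x00 R4=0x29 R5=0xff  N=1 Z=0
after  6: R0=0xdb R1=0xff R2=0xdb R3=0x00 R4=0x29 R5=0xff  N=1 Z=0
after  7: R0=0xd6 R1=0xff R2=0xdb R3=0x00 R4=0x29 R5=0xff  N=1 Z=0
after  8: R0=0xd6 R1=0xff R2=0xdb R3=0x00 R4=0x29 R5=0xff  N=1 Z=0
-- IRQ taken; context saved, return-PC = 9 --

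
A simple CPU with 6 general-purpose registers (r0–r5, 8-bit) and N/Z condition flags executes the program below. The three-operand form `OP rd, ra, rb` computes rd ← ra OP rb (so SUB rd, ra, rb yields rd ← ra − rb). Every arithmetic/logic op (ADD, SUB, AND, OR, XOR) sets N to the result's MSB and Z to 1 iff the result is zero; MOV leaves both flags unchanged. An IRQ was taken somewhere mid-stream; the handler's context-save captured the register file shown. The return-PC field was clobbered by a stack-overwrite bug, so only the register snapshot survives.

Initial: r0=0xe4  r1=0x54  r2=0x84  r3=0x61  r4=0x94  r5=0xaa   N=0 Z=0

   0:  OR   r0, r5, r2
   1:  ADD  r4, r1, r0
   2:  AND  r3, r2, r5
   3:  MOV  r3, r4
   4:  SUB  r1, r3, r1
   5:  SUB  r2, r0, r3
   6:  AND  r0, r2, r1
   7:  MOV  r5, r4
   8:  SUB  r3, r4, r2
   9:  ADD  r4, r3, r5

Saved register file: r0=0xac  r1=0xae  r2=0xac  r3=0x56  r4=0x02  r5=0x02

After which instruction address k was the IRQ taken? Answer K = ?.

K = 8

after  0: r0=0xae r1=0x54 r2=0x84 r3=0x61 r4=0x94 r5=0xaa  N=1 Z=0
after  1: r0=0xae r1=0x54 r2=0x84 r3=0x61 r4=0x02 r5=0xaa  N=0 Z=0
after  2: r0=0xae r1=0x54 r2=0x84 r3=0x80 r4=0x02 r5=0xaa  N=1 Z=0
after  3: r0=0xae r1=0x54 r2=0x84 r3=0x02 r4=0x02 r5=0xaa  N=1 Z=0
after  4: r0=0xae r1=0xae r2=0x84 r3=0x02 r4=0x02 r5=0xaa  N=1 Z=0
after  5: r0=0xae r1=0xae r2=0xac r3=0x02 r4=0x02 r5=0xaa  N=1 Z=0
after  6: r0=0xac r1=0xae r2=0xac r3=0x02 r4=0x02 r5=0xaa  N=1 Z=0
after  7: r0=0xac r1=0xae r2=0xac r3=0x02 r4=0x02 r5=0x02  N=1 Z=0
after  8: r0=0xac r1=0xae r2=0xac r3=0x56 r4=0x02 r5=0x02  N=0 Z=0
-- IRQ taken; context saved, return-PC = 9 --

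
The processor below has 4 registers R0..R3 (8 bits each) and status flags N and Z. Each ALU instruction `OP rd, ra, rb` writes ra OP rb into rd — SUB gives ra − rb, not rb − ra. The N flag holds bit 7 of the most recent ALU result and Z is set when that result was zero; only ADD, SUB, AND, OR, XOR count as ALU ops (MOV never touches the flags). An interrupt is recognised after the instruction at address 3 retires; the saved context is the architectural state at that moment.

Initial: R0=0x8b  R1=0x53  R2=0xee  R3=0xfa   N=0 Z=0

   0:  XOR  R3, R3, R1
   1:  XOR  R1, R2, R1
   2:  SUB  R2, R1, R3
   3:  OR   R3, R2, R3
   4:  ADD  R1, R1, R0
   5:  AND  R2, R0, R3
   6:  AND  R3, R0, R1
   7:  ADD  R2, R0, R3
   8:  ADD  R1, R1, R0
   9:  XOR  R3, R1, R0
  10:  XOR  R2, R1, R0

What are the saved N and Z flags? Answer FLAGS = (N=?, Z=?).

after  0: R0=0x8b R1=0x53 R2=0xee R3=0xa9  N=1 Z=0
after  1: R0=0x8b R1=0xbd R2=0xee R3=0xa9  N=1 Z=0
after  2: R0=0x8b R1=0xbd R2=0x14 R3=0xa9  N=0 Z=0
after  3: R0=0x8b R1=0xbd R2=0x14 R3=0xbd  N=1 Z=0
-- IRQ taken; context saved, return-PC = 4 --

FLAGS = (N=1, Z=0)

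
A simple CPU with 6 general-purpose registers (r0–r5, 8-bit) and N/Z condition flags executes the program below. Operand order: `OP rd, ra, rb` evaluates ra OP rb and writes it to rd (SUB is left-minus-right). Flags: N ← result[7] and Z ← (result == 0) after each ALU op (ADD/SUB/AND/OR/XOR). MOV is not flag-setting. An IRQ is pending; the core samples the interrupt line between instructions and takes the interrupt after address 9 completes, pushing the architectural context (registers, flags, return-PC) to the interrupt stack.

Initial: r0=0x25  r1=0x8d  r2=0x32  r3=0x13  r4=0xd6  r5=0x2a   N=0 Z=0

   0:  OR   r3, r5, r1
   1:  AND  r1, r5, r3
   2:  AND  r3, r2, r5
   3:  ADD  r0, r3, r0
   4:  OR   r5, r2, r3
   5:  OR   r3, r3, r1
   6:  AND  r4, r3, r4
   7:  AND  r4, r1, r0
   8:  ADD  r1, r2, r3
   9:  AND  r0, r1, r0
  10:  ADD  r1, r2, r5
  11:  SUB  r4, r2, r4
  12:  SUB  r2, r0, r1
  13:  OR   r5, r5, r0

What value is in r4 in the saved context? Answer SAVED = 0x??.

after  0: r0=0x25 r1=0x8d r2=0x32 r3=0xaf r4=0xd6 r5=0x2a  N=1 Z=0
after  1: r0=0x25 r1=0x2a r2=0x32 r3=0xaf r4=0xd6 r5=0x2a  N=0 Z=0
after  2: r0=0x25 r1=0x2a r2=0x32 r3=0x22 r4=0xd6 r5=0x2a  N=0 Z=0
after  3: r0=0x47 r1=0x2a r2=0x32 r3=0x22 r4=0xd6 r5=0x2a  N=0 Z=0
after  4: r0=0x47 r1=0x2a r2=0x32 r3=0x22 r4=0xd6 r5=0x32  N=0 Z=0
after  5: r0=0x47 r1=0x2a r2=0x32 r3=0x2a r4=0xd6 r5=0x32  N=0 Z=0
after  6: r0=0x47 r1=0x2a r2=0x32 r3=0x2a r4=0x02 r5=0x32  N=0 Z=0
after  7: r0=0x47 r1=0x2a r2=0x32 r3=0x2a r4=0x02 r5=0x32  N=0 Z=0
after  8: r0=0x47 r1=0x5c r2=0x32 r3=0x2a r4=0x02 r5=0x32  N=0 Z=0
after  9: r0=0x44 r1=0x5c r2=0x32 r3=0x2a r4=0x02 r5=0x32  N=0 Z=0
-- IRQ taken; context saved, return-PC = 10 --

SAVED = 0x02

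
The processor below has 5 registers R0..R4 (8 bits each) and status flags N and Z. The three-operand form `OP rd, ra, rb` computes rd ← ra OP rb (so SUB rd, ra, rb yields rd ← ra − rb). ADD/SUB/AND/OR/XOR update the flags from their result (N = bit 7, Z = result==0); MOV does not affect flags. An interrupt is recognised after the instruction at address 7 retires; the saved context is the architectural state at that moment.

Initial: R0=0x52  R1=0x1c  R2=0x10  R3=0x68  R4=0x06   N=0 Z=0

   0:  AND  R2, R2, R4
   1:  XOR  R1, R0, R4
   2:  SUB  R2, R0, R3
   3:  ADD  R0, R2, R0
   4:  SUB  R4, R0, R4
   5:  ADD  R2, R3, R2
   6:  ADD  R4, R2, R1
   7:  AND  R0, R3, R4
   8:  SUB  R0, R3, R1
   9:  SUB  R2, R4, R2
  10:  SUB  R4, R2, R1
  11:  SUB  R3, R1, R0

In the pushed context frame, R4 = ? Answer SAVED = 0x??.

after  0: R0=0x52 R1=0x1c R2=0x00 R3=0x68 R4=0x06  N=0 Z=1
after  1: R0=0x52 R1=0x54 R2=0x00 R3=0x68 R4=0x06  N=0 Z=0
after  2: R0=0x52 R1=0x54 R2=0xea R3=0x68 R4=0x06  N=1 Z=0
after  3: R0=0x3c R1=0x54 R2=0xea R3=0x68 R4=0x06  N=0 Z=0
after  4: R0=0x3c R1=0x54 R2=0xea R3=0x68 R4=0x36  N=0 Z=0
after  5: R0=0x3c R1=0x54 R2=0x52 R3=0x68 R4=0x36  N=0 Z=0
after  6: R0=0x3c R1=0x54 R2=0x52 R3=0x68 R4=0xa6  N=1 Z=0
after  7: R0=0x20 R1=0x54 R2=0x52 R3=0x68 R4=0xa6  N=0 Z=0
-- IRQ taken; context saved, return-PC = 8 --

SAVED = 0xa6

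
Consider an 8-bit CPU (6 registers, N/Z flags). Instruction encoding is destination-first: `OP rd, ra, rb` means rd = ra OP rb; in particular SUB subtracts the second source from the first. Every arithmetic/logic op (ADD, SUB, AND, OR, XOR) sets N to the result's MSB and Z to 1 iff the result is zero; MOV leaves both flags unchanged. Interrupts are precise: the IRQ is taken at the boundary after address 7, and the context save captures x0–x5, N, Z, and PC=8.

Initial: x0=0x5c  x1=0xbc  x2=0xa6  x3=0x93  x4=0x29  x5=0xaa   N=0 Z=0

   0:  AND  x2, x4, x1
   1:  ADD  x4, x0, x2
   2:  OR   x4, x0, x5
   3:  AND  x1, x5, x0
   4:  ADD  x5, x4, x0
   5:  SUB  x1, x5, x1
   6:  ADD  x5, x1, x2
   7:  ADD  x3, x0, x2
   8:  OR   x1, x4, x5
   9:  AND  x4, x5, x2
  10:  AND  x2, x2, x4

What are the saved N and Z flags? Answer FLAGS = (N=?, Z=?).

FLAGS = (N=1, Z=0)

after  0: x0=0x5c x1=0xbc x2=0x28 x3=0x93 x4=0x29 x5=0xaa  N=0 Z=0
after  1: x0=0x5c x1=0xbc x2=0x28 x3=0x93 x4=0x84 x5=0xaa  N=1 Z=0
after  2: x0=0x5c x1=0xbc x2=0x28 x3=0x93 x4=0xfe x5=0xaa  N=1 Z=0
after  3: x0=0x5c x1=0x08 x2=0x28 x3=0x93 x4=0xfe x5=0xaa  N=0 Z=0
after  4: x0=0x5c x1=0x08 x2=0x28 x3=0x93 x4=0xfe x5=0x5a  N=0 Z=0
after  5: x0=0x5c x1=0x52 x2=0x28 x3=0x93 x4=0xfe x5=0x5a  N=0 Z=0
after  6: x0=0x5c x1=0x52 x2=0x28 x3=0x93 x4=0xfe x5=0x7a  N=0 Z=0
after  7: x0=0x5c x1=0x52 x2=0x28 x3=0x84 x4=0xfe x5=0x7a  N=1 Z=0
-- IRQ taken; context saved, return-PC = 8 --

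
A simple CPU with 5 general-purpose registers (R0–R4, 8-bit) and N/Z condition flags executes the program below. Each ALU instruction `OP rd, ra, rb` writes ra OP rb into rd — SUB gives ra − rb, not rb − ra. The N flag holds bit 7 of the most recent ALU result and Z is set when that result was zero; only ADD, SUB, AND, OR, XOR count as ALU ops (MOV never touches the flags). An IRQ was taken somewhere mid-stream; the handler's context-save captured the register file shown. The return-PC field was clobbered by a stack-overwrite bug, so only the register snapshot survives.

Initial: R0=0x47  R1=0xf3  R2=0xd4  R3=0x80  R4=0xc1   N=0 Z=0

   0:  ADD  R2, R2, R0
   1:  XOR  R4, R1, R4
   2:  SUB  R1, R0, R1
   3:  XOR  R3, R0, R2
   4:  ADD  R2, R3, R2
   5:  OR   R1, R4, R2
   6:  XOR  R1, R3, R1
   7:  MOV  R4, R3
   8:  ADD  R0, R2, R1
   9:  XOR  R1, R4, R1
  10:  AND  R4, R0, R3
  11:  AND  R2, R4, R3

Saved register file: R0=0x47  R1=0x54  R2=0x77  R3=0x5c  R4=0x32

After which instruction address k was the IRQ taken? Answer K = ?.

K = 4

after  0: R0=0x47 R1=0xf3 R2=0x1b R3=0x80 R4=0xc1  N=0 Z=0
after  1: R0=0x47 R1=0xf3 R2=0x1b R3=0x80 R4=0x32  N=0 Z=0
after  2: R0=0x47 R1=0x54 R2=0x1b R3=0x80 R4=0x32  N=0 Z=0
after  3: R0=0x47 R1=0x54 R2=0x1b R3=0x5c R4=0x32  N=0 Z=0
after  4: R0=0x47 R1=0x54 R2=0x77 R3=0x5c R4=0x32  N=0 Z=0
-- IRQ taken; context saved, return-PC = 5 --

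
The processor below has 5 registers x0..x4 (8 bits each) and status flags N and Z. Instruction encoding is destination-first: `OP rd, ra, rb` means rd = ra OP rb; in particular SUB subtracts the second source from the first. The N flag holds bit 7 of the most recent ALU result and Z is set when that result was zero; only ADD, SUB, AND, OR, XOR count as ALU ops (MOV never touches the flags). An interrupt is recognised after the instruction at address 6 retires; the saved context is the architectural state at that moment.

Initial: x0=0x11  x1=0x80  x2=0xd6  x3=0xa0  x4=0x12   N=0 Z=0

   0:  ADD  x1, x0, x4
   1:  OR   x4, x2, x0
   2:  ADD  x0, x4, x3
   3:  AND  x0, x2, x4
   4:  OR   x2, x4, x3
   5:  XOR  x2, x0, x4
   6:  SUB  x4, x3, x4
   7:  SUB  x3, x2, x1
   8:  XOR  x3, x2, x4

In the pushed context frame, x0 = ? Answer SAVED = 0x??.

SAVED = 0xd6

after  0: x0=0x11 x1=0x23 x2=0xd6 x3=0xa0 x4=0x12  N=0 Z=0
after  1: x0=0x11 x1=0x23 x2=0xd6 x3=0xa0 x4=0xd7  N=1 Z=0
after  2: x0=0x77 x1=0x23 x2=0xd6 x3=0xa0 x4=0xd7  N=0 Z=0
after  3: x0=0xd6 x1=0x23 x2=0xd6 x3=0xa0 x4=0xd7  N=1 Z=0
after  4: x0=0xd6 x1=0x23 x2=0xf7 x3=0xa0 x4=0xd7  N=1 Z=0
after  5: x0=0xd6 x1=0x23 x2=0x01 x3=0xa0 x4=0xd7  N=0 Z=0
after  6: x0=0xd6 x1=0x23 x2=0x01 x3=0xa0 x4=0xc9  N=1 Z=0
-- IRQ taken; context saved, return-PC = 7 --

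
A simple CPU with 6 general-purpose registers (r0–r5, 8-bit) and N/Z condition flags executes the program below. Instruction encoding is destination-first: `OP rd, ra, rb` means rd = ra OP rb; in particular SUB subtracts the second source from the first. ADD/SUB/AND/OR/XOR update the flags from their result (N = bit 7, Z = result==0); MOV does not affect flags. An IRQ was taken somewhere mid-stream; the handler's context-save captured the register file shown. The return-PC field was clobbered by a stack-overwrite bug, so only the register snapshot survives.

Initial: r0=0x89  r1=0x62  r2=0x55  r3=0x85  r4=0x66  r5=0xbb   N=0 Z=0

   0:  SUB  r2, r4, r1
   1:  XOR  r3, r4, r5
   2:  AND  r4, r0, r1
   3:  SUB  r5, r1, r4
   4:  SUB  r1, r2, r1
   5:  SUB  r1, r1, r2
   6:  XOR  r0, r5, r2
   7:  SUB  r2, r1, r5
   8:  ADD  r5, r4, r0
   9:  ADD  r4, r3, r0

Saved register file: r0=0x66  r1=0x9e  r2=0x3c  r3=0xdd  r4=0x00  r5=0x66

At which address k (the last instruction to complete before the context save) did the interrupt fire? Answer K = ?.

after  0: r0=0x89 r1=0x62 r2=0x04 r3=0x85 r4=0x66 r5=0xbb  N=0 Z=0
after  1: r0=0x89 r1=0x62 r2=0x04 r3=0xdd r4=0x66 r5=0xbb  N=1 Z=0
after  2: r0=0x89 r1=0x62 r2=0x04 r3=0xdd r4=0x00 r5=0xbb  N=0 Z=1
after  3: r0=0x89 r1=0x62 r2=0x04 r3=0xdd r4=0x00 r5=0x62  N=0 Z=0
after  4: r0=0x89 r1=0xa2 r2=0x04 r3=0xdd r4=0x00 r5=0x62  N=1 Z=0
after  5: r0=0x89 r1=0x9e r2=0x04 r3=0xdd r4=0x00 r5=0x62  N=1 Z=0
after  6: r0=0x66 r1=0x9e r2=0x04 r3=0xdd r4=0x00 r5=0x62  N=0 Z=0
after  7: r0=0x66 r1=0x9e r2=0x3c r3=0xdd r4=0x00 r5=0x62  N=0 Z=0
after  8: r0=0x66 r1=0x9e r2=0x3c r3=0xdd r4=0x00 r5=0x66  N=0 Z=0
-- IRQ taken; context saved, return-PC = 9 --

K = 8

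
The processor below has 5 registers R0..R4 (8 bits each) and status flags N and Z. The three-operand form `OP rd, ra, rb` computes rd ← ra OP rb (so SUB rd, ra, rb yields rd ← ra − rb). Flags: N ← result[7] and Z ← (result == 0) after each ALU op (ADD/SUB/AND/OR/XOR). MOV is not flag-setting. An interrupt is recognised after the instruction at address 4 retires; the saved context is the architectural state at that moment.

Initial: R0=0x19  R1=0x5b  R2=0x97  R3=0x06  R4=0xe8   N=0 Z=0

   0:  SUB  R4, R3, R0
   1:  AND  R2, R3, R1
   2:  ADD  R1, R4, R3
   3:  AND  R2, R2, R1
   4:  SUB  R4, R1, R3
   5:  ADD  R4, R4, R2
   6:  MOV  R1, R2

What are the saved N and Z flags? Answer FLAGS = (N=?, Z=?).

after  0: R0=0x19 R1=0x5b R2=0x97 R3=0x06 R4=0xed  N=1 Z=0
after  1: R0=0x19 R1=0x5b R2=0x02 R3=0x06 R4=0xed  N=0 Z=0
after  2: R0=0x19 R1=0xf3 R2=0x02 R3=0x06 R4=0xed  N=1 Z=0
after  3: R0=0x19 R1=0xf3 R2=0x02 R3=0x06 R4=0xed  N=0 Z=0
after  4: R0=0x19 R1=0xf3 R2=0x02 R3=0x06 R4=0xed  N=1 Z=0
-- IRQ taken; context saved, return-PC = 5 --

FLAGS = (N=1, Z=0)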